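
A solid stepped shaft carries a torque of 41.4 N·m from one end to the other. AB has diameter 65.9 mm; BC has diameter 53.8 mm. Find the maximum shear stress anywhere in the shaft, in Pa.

1.35e6 Pa

Under the same torque, τ_max = 16T/(πd³) is largest where d is smallest — segment BC (d = 53.8 mm).
τ_max = 16·41.40/(π·(0.0538)³) = 1.354×10^6 Pa.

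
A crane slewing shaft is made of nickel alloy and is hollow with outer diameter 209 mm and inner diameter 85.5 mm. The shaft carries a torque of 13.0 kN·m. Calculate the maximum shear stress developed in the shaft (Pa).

J = π(d_o⁴ − d_i⁴)/32 = π(0.209⁴ − 0.0855⁴)/32 = 1.821×10^-4 m⁴.
τ_max = T·r/J = 13000 × 0.104 / 1.821×10^-4 = 7.461×10^6 Pa.

7.46e6 Pa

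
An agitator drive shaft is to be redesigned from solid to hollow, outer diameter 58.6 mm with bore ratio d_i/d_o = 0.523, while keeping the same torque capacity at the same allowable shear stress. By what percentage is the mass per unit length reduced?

23.5 %

Equal τ_max and T ⇒ the solid shaft needs d_s³ = d_o³(1−k⁴), so d_s = 58.6·(1−0.523⁴)^(1/3) = 57.10 mm.
Area ratio A_h/A_s = d_o²(1−k²)/d_s² = (1−k²)/(1−k⁴)^(2/3) = 0.7651.
Mass saving = 1 − 0.7651 = 23.5 %.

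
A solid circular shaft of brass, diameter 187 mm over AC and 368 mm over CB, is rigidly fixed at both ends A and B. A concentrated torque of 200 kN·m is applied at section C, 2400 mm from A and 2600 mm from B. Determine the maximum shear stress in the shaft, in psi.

2760 psi

Compatibility: T_A·a/J_AC = T_B·b/J_CB with T_A + T_B = T₀.
J_AC = 1.20×10^-4 m⁴, J_CB = 1.80×10^-3 m⁴, so T_A = T₀·(J_AC/a)/((J_AC/a)+(J_CB/b)) = 13470 N·m, T_B = 186500 N·m.
τ in each portion: τ_AC = 1.05×10^7 Pa, τ_CB = 1.91×10^7 Pa; maximum is in CB.
τ_max = T_CB·r/J = 186500·0.184/1.80×10^-3 = 1.906×10^7 Pa.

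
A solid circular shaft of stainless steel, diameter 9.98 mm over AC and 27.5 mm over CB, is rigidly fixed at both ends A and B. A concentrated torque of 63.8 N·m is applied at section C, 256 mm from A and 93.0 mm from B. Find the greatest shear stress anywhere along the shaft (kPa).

15500 kPa

Compatibility: T_A·a/J_AC = T_B·b/J_CB with T_A + T_B = T₀.
J_AC = 9.74×10^-10 m⁴, J_CB = 5.61×10^-8 m⁴, so T_A = T₀·(J_AC/a)/((J_AC/a)+(J_CB/b)) = 0.3995 N·m, T_B = 63.40 N·m.
τ in each portion: τ_AC = 2.05×10^6 Pa, τ_CB = 1.55×10^7 Pa; maximum is in CB.
τ_max = T_CB·r/J = 63.40·0.0138/5.61×10^-8 = 1.553×10^7 Pa.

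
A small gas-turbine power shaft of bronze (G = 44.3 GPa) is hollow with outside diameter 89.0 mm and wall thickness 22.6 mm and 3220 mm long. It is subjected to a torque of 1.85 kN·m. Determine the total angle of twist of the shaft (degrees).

J = π(d_o⁴ − d_i⁴)/32 = π(0.0890⁴ − 0.0438⁴)/32 = 5.798×10^-6 m⁴.
θ = T·L/(G·J) = 1850 × 3.22 / (44.3×10⁹ × 5.798×10^-6) = 0.02319 rad.

1.33°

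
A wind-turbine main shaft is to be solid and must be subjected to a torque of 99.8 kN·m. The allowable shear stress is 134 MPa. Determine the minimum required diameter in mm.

156 mm

For a solid shaft τ_max = 16T/(πd³), so d = (16T/(π τ_allow))^(1/3) = (16·99800/(π·1.34×10^8))^(1/3) = 0.1560 m.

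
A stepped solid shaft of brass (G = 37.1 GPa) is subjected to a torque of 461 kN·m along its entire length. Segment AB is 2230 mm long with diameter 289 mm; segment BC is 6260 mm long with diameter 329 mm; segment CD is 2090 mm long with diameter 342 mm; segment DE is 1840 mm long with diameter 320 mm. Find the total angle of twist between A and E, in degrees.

J_AB = π(0.289)⁴/32 = 6.85×10^-4 m⁴; J_BC = π(0.329)⁴/32 = 1.15×10^-3 m⁴; J_CD = π(0.342)⁴/32 = 1.34×10^-3 m⁴; J_DE = π(0.320)⁴/32 = 1.03×10^-3 m⁴.
θ = (T/G)·Σ L_i/J_i = (461000/37.1×10⁹)·(2.23/6.85×10^-4 + 6.26/1.15×10^-3 + 2.09/1.34×10^-3 + 1.84/1.03×10^-3) = 0.1496 rad.

8.57°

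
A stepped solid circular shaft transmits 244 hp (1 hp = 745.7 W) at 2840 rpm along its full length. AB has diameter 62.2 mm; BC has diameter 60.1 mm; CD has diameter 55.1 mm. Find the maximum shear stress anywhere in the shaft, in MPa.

18.6 MPa

ω = 2π·2840/60 = 297.4 rad/s, so T = P/ω = 244×745.7 / 297.4 = 611.8 N·m.
Under the same torque, τ_max = 16T/(πd³) is largest where d is smallest — segment CD (d = 55.1 mm).
τ_max = 16·611.8/(π·(0.0551)³) = 1.863×10^7 Pa.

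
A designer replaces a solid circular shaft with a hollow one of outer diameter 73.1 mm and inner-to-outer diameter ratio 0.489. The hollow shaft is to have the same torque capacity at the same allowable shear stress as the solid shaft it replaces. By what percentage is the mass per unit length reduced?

20.9 %

Equal τ_max and T ⇒ the solid shaft needs d_s³ = d_o³(1−k⁴), so d_s = 73.1·(1−0.489⁴)^(1/3) = 71.68 mm.
Area ratio A_h/A_s = d_o²(1−k²)/d_s² = (1−k²)/(1−k⁴)^(2/3) = 0.7913.
Mass saving = 1 − 0.7913 = 20.9 %.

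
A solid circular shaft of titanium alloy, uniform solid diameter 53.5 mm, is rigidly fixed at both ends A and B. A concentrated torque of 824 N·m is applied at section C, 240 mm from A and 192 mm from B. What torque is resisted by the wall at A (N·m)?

366 N·m

With uniform GJ and both ends fixed, compatibility θ_AC = θ_CB gives T_A·a = T_B·b, together with T_A + T_B = T₀.
T_A = T₀·b/(a+b) = 824.0·192/432.0 = 366.2 N·m; T_B = 457.8 N·m.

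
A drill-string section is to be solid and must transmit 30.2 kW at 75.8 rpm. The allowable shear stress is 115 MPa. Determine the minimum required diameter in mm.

ω = 2π·75.8/60 = 7.938 rad/s, so T = P/ω = 30.2×10³ / 7.938 = 3805 N·m.
For a solid shaft τ_max = 16T/(πd³), so d = (16T/(π τ_allow))^(1/3) = (16·3805/(π·1.15×10^8))^(1/3) = 0.05523 m.

55.2 mm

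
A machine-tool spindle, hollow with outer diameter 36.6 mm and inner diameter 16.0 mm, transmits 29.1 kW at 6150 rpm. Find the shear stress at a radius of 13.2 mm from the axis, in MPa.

ω = 2π·6150/60 = 644.0 rad/s, so T = P/ω = 29.1×10³ / 644.0 = 45.18 N·m.
J = π(d_o⁴ − d_i⁴)/32 = π(0.0366⁴ − 0.0160⁴)/32 = 1.697×10^-7 m⁴.
Shear stress varies linearly with radius: τ = T·r/J = 45.18 × 0.0132 / 1.697×10^-7 = 3.514×10^6 Pa.

3.51 MPa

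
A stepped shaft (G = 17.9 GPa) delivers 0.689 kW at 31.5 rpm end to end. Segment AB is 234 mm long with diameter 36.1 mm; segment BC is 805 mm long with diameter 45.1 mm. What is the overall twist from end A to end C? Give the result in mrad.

ω = 2π·31.5/60 = 3.299 rad/s, so T = P/ω = 0.689×10³ / 3.299 = 208.9 N·m.
J_AB = π(0.0361)⁴/32 = 1.67×10^-7 m⁴; J_BC = π(0.0451)⁴/32 = 4.06×10^-7 m⁴.
θ = (T/G)·Σ L_i/J_i = (208.9/17.9×10⁹)·(0.234/1.67×10^-7 + 0.805/4.06×10^-7) = 0.03950 rad.

39.5 mrad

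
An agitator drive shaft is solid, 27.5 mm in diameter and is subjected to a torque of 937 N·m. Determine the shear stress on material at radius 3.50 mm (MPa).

J = πd⁴/32 = π(0.0275)⁴/32 = 5.615×10^-8 m⁴.
Shear stress varies linearly with radius: τ = T·r/J = 937.0 × 0.00350 / 5.615×10^-8 = 5.841×10^7 Pa.

58.4 MPa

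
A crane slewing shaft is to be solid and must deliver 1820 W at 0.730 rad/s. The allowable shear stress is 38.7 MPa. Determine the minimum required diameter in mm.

69.0 mm

ω = 0.730 rad/s, so T = P/ω = 1820 / 0.7300 = 2493 N·m.
For a solid shaft τ_max = 16T/(πd³), so d = (16T/(π τ_allow))^(1/3) = (16·2493/(π·3.87×10^7))^(1/3) = 0.06897 m.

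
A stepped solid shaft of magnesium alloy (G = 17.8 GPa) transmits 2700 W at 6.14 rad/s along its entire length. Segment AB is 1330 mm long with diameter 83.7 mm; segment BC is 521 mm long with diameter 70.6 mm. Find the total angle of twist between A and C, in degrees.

0.693°

ω = 6.14 rad/s, so T = P/ω = 2700 / 6.140 = 439.7 N·m.
J_AB = π(0.0837)⁴/32 = 4.82×10^-6 m⁴; J_BC = π(0.0706)⁴/32 = 2.44×10^-6 m⁴.
θ = (T/G)·Σ L_i/J_i = (439.7/17.8×10⁹)·(1.33/4.82×10^-6 + 0.521/2.44×10^-6) = 0.01210 rad.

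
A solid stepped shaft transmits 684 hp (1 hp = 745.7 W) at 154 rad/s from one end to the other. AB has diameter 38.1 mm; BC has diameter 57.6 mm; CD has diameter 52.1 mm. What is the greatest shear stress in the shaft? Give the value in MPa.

305 MPa

ω = 154 rad/s, so T = P/ω = 684×745.7 / 154.0 = 3312 N·m.
Under the same torque, τ_max = 16T/(πd³) is largest where d is smallest — segment AB (d = 38.1 mm).
τ_max = 16·3312/(π·(0.0381)³) = 3.050×10^8 Pa.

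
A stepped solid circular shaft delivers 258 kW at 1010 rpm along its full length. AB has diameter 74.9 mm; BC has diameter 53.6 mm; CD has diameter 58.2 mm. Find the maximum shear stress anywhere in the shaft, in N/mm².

ω = 2π·1010/60 = 105.8 rad/s, so T = P/ω = 258×10³ / 105.8 = 2439 N·m.
Under the same torque, τ_max = 16T/(πd³) is largest where d is smallest — segment BC (d = 53.6 mm).
τ_max = 16·2439/(π·(0.0536)³) = 8.068×10^7 Pa.

80.7 N/mm²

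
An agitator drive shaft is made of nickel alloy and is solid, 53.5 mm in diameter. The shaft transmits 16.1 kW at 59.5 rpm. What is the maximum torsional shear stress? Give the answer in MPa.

ω = 2π·59.5/60 = 6.231 rad/s, so T = P/ω = 16.1×10³ / 6.231 = 2584 N·m.
J = πd⁴/32 = π(0.0535)⁴/32 = 8.043×10^-7 m⁴.
τ_max = T·r/J = 2584 × 0.0267 / 8.043×10^-7 = 8.594×10^7 Pa.

85.9 MPa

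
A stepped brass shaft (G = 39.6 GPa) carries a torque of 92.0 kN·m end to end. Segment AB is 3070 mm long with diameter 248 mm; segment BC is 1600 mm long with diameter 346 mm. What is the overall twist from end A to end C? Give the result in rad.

J_AB = π(0.248)⁴/32 = 3.71×10^-4 m⁴; J_BC = π(0.346)⁴/32 = 1.41×10^-3 m⁴.
θ = (T/G)·Σ L_i/J_i = (92000/39.6×10⁹)·(3.07/3.71×10^-4 + 1.60/1.41×10^-3) = 0.02185 rad.

0.0218 rad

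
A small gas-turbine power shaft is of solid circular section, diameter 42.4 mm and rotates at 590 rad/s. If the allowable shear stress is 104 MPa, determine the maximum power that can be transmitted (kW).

J = πd⁴/32 = π(0.0424)⁴/32 = 3.173×10^-7 m⁴.
T_max = τ_allow·J/r = 1.04×10^8 × 3.173×10^-7 / 0.0212 = 1557 N·m.
ω = 590 rad/s, so P_max = T_max·ω = 9.184×10^5 W.

918 kW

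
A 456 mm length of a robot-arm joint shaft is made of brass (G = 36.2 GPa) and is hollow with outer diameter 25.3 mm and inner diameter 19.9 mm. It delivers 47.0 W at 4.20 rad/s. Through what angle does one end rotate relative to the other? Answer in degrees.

ω = 4.20 rad/s, so T = P/ω = 47.0 / 4.200 = 11.19 N·m.
J = π(d_o⁴ − d_i⁴)/32 = π(0.0253⁴ − 0.0199⁴)/32 = 2.483×10^-8 m⁴.
θ = T·L/(G·J) = 11.19 × 0.456 / (36.2×10⁹ × 2.483×10^-8) = 5.678×10^-3 rad.

0.325°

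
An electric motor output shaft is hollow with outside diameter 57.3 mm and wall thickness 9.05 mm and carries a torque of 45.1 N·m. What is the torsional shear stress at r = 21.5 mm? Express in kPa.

1170 kPa

J = π(d_o⁴ − d_i⁴)/32 = π(0.0573⁴ − 0.0392⁴)/32 = 8.265×10^-7 m⁴.
Shear stress varies linearly with radius: τ = T·r/J = 45.10 × 0.0215 / 8.265×10^-7 = 1.173×10^6 Pa.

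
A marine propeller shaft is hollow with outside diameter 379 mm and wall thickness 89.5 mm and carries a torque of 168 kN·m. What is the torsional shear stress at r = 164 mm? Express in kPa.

J = π(d_o⁴ − d_i⁴)/32 = π(0.379⁴ − 0.200⁴)/32 = 1.869×10^-3 m⁴.
Shear stress varies linearly with radius: τ = T·r/J = 168000 × 0.164 / 1.869×10^-3 = 1.475×10^7 Pa.

14700 kPa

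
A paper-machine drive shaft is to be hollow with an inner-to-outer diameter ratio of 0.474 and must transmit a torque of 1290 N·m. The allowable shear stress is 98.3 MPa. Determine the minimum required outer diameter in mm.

41.3 mm

For a hollow shaft with d_i/d_o = 0.474: τ_max = 16T/(π d_o³ (1−k⁴)), so d_o = [16T/(π τ_allow (1−k⁴))]^(1/3) = [16·1290/(π·9.83×10^7·0.9495)]^(1/3) = 0.04129 m.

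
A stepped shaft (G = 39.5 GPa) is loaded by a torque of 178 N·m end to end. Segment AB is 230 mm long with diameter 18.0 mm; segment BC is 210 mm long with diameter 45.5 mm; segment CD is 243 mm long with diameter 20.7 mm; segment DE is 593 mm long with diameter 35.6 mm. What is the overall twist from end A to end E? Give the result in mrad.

181 mrad

J_AB = π(0.0180)⁴/32 = 1.03×10^-8 m⁴; J_BC = π(0.0455)⁴/32 = 4.21×10^-7 m⁴; J_CD = π(0.0207)⁴/32 = 1.80×10^-8 m⁴; J_DE = π(0.0356)⁴/32 = 1.58×10^-7 m⁴.
θ = (T/G)·Σ L_i/J_i = (178.0/39.5×10⁹)·(0.230/1.03×10^-8 + 0.210/4.21×10^-7 + 0.243/1.80×10^-8 + 0.593/1.58×10^-7) = 0.1805 rad.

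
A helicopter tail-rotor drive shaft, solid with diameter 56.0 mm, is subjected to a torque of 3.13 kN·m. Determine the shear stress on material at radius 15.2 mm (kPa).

49300 kPa

J = πd⁴/32 = π(0.0560)⁴/32 = 9.655×10^-7 m⁴.
Shear stress varies linearly with radius: τ = T·r/J = 3130 × 0.0152 / 9.655×10^-7 = 4.928×10^7 Pa.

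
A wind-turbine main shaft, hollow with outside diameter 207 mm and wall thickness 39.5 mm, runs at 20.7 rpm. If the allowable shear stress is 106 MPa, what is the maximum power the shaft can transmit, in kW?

342 kW

J = π(d_o⁴ − d_i⁴)/32 = π(0.207⁴ − 0.128⁴)/32 = 1.539×10^-4 m⁴.
T_max = τ_allow·J/r = 1.06×10^8 × 1.539×10^-4 / 0.103 = 157600 N·m.
ω = 2π·20.7/60 = 2.168 rad/s, so P_max = T_max·ω = 3.417×10^5 W.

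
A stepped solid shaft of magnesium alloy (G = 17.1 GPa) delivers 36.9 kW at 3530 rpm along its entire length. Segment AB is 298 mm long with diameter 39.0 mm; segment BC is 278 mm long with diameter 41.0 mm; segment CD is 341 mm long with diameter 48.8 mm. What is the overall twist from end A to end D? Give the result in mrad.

17.1 mrad

ω = 2π·3530/60 = 369.7 rad/s, so T = P/ω = 36.9×10³ / 369.7 = 99.82 N·m.
J_AB = π(0.0390)⁴/32 = 2.27×10^-7 m⁴; J_BC = π(0.0410)⁴/32 = 2.77×10^-7 m⁴; J_CD = π(0.0488)⁴/32 = 5.57×10^-7 m⁴.
θ = (T/G)·Σ L_i/J_i = (99.82/17.1×10⁹)·(0.298/2.27×10^-7 + 0.278/2.77×10^-7 + 0.341/5.57×10^-7) = 0.01708 rad.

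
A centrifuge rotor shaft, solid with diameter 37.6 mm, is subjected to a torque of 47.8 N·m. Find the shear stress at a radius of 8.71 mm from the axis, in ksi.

0.308 ksi

J = πd⁴/32 = π(0.0376)⁴/32 = 1.962×10^-7 m⁴.
Shear stress varies linearly with radius: τ = T·r/J = 47.80 × 0.00871 / 1.962×10^-7 = 2.122×10^6 Pa.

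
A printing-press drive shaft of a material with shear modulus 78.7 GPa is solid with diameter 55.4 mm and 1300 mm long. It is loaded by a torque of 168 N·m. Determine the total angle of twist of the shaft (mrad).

3.00 mrad

J = πd⁴/32 = π(0.0554)⁴/32 = 9.248×10^-7 m⁴.
θ = T·L/(G·J) = 168.0 × 1.30 / (78.7×10⁹ × 9.248×10^-7) = 3.001×10^-3 rad.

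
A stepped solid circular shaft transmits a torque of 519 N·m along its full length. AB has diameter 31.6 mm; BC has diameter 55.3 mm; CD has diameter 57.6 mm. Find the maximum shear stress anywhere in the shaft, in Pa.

Under the same torque, τ_max = 16T/(πd³) is largest where d is smallest — segment AB (d = 31.6 mm).
τ_max = 16·519.0/(π·(0.0316)³) = 8.377×10^7 Pa.

8.38e7 Pa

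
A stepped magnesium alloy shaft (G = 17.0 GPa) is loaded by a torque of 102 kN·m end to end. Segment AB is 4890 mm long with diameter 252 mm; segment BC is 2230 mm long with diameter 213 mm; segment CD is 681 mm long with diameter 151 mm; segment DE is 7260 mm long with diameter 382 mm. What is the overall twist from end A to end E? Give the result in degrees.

J_AB = π(0.252)⁴/32 = 3.96×10^-4 m⁴; J_BC = π(0.213)⁴/32 = 2.02×10^-4 m⁴; J_CD = π(0.151)⁴/32 = 5.10×10^-5 m⁴; J_DE = π(0.382)⁴/32 = 2.09×10^-3 m⁴.
θ = (T/G)·Σ L_i/J_i = (102000/17.0×10⁹)·(4.89/3.96×10^-4 + 2.23/2.02×10^-4 + 0.681/5.10×10^-5 + 7.26/2.09×10^-3) = 0.2412 rad.

13.8°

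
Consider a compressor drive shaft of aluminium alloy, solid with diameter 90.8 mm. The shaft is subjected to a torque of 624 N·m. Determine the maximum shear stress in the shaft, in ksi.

J = πd⁴/32 = π(0.0908)⁴/32 = 6.673×10^-6 m⁴.
τ_max = T·r/J = 624.0 × 0.0454 / 6.673×10^-6 = 4.245×10^6 Pa.

0.616 ksi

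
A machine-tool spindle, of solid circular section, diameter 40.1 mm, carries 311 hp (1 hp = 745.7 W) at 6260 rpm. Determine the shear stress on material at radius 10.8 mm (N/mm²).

ω = 2π·6260/60 = 655.5 rad/s, so T = P/ω = 311×745.7 / 655.5 = 353.8 N·m.
J = πd⁴/32 = π(0.0401)⁴/32 = 2.539×10^-7 m⁴.
Shear stress varies linearly with radius: τ = T·r/J = 353.8 × 0.0108 / 2.539×10^-7 = 1.505×10^7 Pa.

15.1 N/mm²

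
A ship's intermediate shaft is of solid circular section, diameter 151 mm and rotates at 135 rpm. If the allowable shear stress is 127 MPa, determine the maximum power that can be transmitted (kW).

1210 kW

J = πd⁴/32 = π(0.151)⁴/32 = 5.104×10^-5 m⁴.
T_max = τ_allow·J/r = 1.27×10^8 × 5.104×10^-5 / 0.0755 = 85850 N·m.
ω = 2π·135/60 = 14.14 rad/s, so P_max = T_max·ω = 1.214×10^6 W.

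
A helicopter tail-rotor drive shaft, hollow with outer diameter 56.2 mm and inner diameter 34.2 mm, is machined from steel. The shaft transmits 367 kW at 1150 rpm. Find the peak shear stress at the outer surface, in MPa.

101 MPa

ω = 2π·1150/60 = 120.4 rad/s, so T = P/ω = 367×10³ / 120.4 = 3047 N·m.
J = π(d_o⁴ − d_i⁴)/32 = π(0.0562⁴ − 0.0342⁴)/32 = 8.451×10^-7 m⁴.
τ_max = T·r/J = 3047 × 0.0281 / 8.451×10^-7 = 1.013×10^8 Pa.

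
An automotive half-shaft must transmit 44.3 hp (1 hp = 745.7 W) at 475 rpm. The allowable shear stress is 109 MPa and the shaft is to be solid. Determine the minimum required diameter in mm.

ω = 2π·475/60 = 49.74 rad/s, so T = P/ω = 44.3×745.7 / 49.74 = 664.1 N·m.
For a solid shaft τ_max = 16T/(πd³), so d = (16T/(π τ_allow))^(1/3) = (16·664.1/(π·1.09×10^8))^(1/3) = 0.03142 m.

31.4 mm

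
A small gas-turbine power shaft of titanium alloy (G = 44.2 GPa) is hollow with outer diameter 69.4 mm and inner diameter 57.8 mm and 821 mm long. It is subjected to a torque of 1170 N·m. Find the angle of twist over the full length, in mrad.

18.4 mrad

J = π(d_o⁴ − d_i⁴)/32 = π(0.0694⁴ − 0.0578⁴)/32 = 1.182×10^-6 m⁴.
θ = T·L/(G·J) = 1170 × 0.821 / (44.2×10⁹ × 1.182×10^-6) = 0.01839 rad.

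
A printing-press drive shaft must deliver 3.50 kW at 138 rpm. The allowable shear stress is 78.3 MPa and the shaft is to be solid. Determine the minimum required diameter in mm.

25.1 mm

ω = 2π·138/60 = 14.45 rad/s, so T = P/ω = 3.50×10³ / 14.45 = 242.2 N·m.
For a solid shaft τ_max = 16T/(πd³), so d = (16T/(π τ_allow))^(1/3) = (16·242.2/(π·7.83×10^7))^(1/3) = 0.02507 m.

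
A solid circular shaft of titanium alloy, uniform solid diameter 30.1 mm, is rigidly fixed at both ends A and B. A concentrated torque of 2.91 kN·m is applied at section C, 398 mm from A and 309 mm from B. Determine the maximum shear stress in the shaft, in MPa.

With uniform GJ and both ends fixed, compatibility θ_AC = θ_CB gives T_A·a = T_B·b, together with T_A + T_B = T₀.
T_A = T₀·b/(a+b) = 2910·309/707.0 = 1272 N·m; T_B = 1638 N·m.
τ in each portion: τ_AC = 2.38×10^8 Pa, τ_CB = 3.06×10^8 Pa; maximum is in CB.
τ_max = T_CB·r/J = 1638·0.0151/8.06×10^-8 = 3.059×10^8 Pa.

306 MPa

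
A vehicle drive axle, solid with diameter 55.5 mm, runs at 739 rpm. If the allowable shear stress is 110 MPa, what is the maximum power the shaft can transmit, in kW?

286 kW

J = πd⁴/32 = π(0.0555)⁴/32 = 9.315×10^-7 m⁴.
T_max = τ_allow·J/r = 1.10×10^8 × 9.315×10^-7 / 0.0278 = 3692 N·m.
ω = 2π·739/60 = 77.39 rad/s, so P_max = T_max·ω = 2.857×10^5 W.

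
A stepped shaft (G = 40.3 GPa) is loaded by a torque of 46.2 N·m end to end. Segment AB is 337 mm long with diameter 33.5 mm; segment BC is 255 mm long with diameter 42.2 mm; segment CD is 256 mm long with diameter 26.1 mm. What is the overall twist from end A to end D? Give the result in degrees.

J_AB = π(0.0335)⁴/32 = 1.24×10^-7 m⁴; J_BC = π(0.0422)⁴/32 = 3.11×10^-7 m⁴; J_CD = π(0.0261)⁴/32 = 4.56×10^-8 m⁴.
θ = (T/G)·Σ L_i/J_i = (46.20/40.3×10⁹)·(0.337/1.24×10^-7 + 0.255/3.11×10^-7 + 0.256/4.56×10^-8) = 0.01051 rad.

0.602°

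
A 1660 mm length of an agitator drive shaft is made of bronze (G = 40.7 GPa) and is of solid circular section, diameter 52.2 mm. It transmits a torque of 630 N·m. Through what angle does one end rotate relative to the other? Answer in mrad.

J = πd⁴/32 = π(0.0522)⁴/32 = 7.289×10^-7 m⁴.
θ = T·L/(G·J) = 630.0 × 1.66 / (40.7×10⁹ × 7.289×10^-7) = 0.03525 rad.

35.3 mrad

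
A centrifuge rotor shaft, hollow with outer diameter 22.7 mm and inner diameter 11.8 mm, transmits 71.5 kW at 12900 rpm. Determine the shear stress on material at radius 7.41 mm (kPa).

16200 kPa

ω = 2π·12900/60 = 1351 rad/s, so T = P/ω = 71.5×10³ / 1351 = 52.93 N·m.
J = π(d_o⁴ − d_i⁴)/32 = π(0.0227⁴ − 0.0118⁴)/32 = 2.416×10^-8 m⁴.
Shear stress varies linearly with radius: τ = T·r/J = 52.93 × 0.00741 / 2.416×10^-8 = 1.623×10^7 Pa.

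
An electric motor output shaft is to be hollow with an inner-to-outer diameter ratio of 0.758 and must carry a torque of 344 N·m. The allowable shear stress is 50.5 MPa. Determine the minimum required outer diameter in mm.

37.3 mm

For a hollow shaft with d_i/d_o = 0.758: τ_max = 16T/(π d_o³ (1−k⁴)), so d_o = [16T/(π τ_allow (1−k⁴))]^(1/3) = [16·344.0/(π·5.05×10^7·0.6699)]^(1/3) = 0.03727 m.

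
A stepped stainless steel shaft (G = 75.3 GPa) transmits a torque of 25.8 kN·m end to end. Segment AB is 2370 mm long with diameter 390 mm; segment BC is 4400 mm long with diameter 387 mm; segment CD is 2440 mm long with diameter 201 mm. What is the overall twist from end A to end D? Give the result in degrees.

J_AB = π(0.390)⁴/32 = 2.27×10^-3 m⁴; J_BC = π(0.387)⁴/32 = 2.20×10^-3 m⁴; J_CD = π(0.201)⁴/32 = 1.60×10^-4 m⁴.
θ = (T/G)·Σ L_i/J_i = (25800/75.3×10⁹)·(2.37/2.27×10^-3 + 4.40/2.20×10^-3 + 2.44/1.60×10^-4) = 6.259×10^-3 rad.

0.359°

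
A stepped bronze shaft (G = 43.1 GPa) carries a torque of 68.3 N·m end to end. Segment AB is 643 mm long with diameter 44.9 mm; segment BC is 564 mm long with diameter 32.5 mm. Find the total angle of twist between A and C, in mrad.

10.7 mrad

J_AB = π(0.0449)⁴/32 = 3.99×10^-7 m⁴; J_BC = π(0.0325)⁴/32 = 1.10×10^-7 m⁴.
θ = (T/G)·Σ L_i/J_i = (68.30/43.1×10⁹)·(0.643/3.99×10^-7 + 0.564/1.10×10^-7) = 0.01071 rad.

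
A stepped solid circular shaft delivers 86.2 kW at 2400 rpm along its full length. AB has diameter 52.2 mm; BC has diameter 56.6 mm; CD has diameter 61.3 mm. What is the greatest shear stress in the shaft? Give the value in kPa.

ω = 2π·2400/60 = 251.3 rad/s, so T = P/ω = 86.2×10³ / 251.3 = 343.0 N·m.
Under the same torque, τ_max = 16T/(πd³) is largest where d is smallest — segment AB (d = 52.2 mm).
τ_max = 16·343.0/(π·(0.0522)³) = 1.228×10^7 Pa.

12300 kPa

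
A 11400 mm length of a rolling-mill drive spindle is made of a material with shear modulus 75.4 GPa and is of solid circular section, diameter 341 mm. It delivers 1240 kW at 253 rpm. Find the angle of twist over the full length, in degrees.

0.305°

ω = 2π·253/60 = 26.49 rad/s, so T = P/ω = 1240×10³ / 26.49 = 46800 N·m.
J = πd⁴/32 = π(0.341)⁴/32 = 1.327×10^-3 m⁴.
θ = T·L/(G·J) = 46800 × 11.4 / (75.4×10⁹ × 1.327×10^-3) = 5.331×10^-3 rad.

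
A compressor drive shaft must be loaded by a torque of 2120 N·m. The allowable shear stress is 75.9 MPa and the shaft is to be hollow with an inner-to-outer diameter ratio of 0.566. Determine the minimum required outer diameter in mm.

54.1 mm

For a hollow shaft with d_i/d_o = 0.566: τ_max = 16T/(π d_o³ (1−k⁴)), so d_o = [16T/(π τ_allow (1−k⁴))]^(1/3) = [16·2120/(π·7.59×10^7·0.8974)]^(1/3) = 0.05412 m.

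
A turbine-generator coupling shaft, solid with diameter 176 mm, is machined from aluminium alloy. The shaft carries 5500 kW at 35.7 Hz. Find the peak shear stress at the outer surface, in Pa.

ω = 2π·35.7 = 224.3 rad/s, so T = P/ω = 5500×10³ / 224.3 = 24520 N·m.
J = πd⁴/32 = π(0.176)⁴/32 = 9.420×10^-5 m⁴.
τ_max = T·r/J = 24520 × 0.0880 / 9.420×10^-5 = 2.291×10^7 Pa.

2.29e7 Pa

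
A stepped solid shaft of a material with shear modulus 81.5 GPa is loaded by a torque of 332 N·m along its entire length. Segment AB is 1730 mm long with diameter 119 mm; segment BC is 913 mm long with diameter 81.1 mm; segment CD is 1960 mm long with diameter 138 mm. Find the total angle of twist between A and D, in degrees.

J_AB = π(0.119)⁴/32 = 1.97×10^-5 m⁴; J_BC = π(0.0811)⁴/32 = 4.25×10^-6 m⁴; J_CD = π(0.138)⁴/32 = 3.56×10^-5 m⁴.
θ = (T/G)·Σ L_i/J_i = (332.0/81.5×10⁹)·(1.73/1.97×10^-5 + 0.913/4.25×10^-6 + 1.96/3.56×10^-5) = 1.458×10^-3 rad.

0.0835°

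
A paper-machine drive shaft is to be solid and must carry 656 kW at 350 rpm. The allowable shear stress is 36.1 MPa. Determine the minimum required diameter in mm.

136 mm

ω = 2π·350/60 = 36.65 rad/s, so T = P/ω = 656×10³ / 36.65 = 17900 N·m.
For a solid shaft τ_max = 16T/(πd³), so d = (16T/(π τ_allow))^(1/3) = (16·17900/(π·3.61×10^7))^(1/3) = 0.1362 m.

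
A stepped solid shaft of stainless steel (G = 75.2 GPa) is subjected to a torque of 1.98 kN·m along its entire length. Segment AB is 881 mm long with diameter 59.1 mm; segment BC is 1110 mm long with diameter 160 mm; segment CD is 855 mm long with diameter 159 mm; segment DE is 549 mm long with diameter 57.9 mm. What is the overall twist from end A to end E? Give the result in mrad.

J_AB = π(0.0591)⁴/32 = 1.20×10^-6 m⁴; J_BC = π(0.160)⁴/32 = 6.43×10^-5 m⁴; J_CD = π(0.159)⁴/32 = 6.27×10^-5 m⁴; J_DE = π(0.0579)⁴/32 = 1.10×10^-6 m⁴.
θ = (T/G)·Σ L_i/J_i = (1980/75.2×10⁹)·(0.881/1.20×10^-6 + 1.11/6.43×10^-5 + 0.855/6.27×10^-5 + 0.549/1.10×10^-6) = 0.03328 rad.

33.3 mrad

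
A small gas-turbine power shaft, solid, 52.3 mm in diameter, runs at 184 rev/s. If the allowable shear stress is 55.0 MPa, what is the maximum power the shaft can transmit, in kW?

1790 kW

J = πd⁴/32 = π(0.0523)⁴/32 = 7.345×10^-7 m⁴.
T_max = τ_allow·J/r = 5.50×10^7 × 7.345×10^-7 / 0.0261 = 1545 N·m.
ω = 2π·184 = 1156 rad/s, so P_max = T_max·ω = 1.786×10^6 W.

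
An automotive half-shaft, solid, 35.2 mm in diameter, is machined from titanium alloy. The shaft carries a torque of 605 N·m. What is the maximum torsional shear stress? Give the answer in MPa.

70.6 MPa

J = πd⁴/32 = π(0.0352)⁴/32 = 1.507×10^-7 m⁴.
τ_max = T·r/J = 605.0 × 0.0176 / 1.507×10^-7 = 7.065×10^7 Pa.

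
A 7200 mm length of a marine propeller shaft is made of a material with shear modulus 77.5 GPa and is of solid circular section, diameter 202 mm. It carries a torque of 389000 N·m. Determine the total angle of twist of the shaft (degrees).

12.7°

J = πd⁴/32 = π(0.202)⁴/32 = 1.635×10^-4 m⁴.
θ = T·L/(G·J) = 389000 × 7.20 / (77.5×10⁹ × 1.635×10^-4) = 0.2211 rad.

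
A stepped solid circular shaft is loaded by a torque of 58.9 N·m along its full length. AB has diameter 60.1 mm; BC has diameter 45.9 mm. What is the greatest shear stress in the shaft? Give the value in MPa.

3.10 MPa

Under the same torque, τ_max = 16T/(πd³) is largest where d is smallest — segment BC (d = 45.9 mm).
τ_max = 16·58.90/(π·(0.0459)³) = 3.102×10^6 Pa.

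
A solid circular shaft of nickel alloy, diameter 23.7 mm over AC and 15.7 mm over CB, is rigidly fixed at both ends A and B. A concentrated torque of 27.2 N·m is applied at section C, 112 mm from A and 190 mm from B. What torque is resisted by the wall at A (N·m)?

24.4 N·m

Compatibility: T_A·a/J_AC = T_B·b/J_CB with T_A + T_B = T₀.
J_AC = 3.10×10^-8 m⁴, J_CB = 5.96×10^-9 m⁴, so T_A = T₀·(J_AC/a)/((J_AC/a)+(J_CB/b)) = 24.43 N·m, T_B = 2.773 N·m.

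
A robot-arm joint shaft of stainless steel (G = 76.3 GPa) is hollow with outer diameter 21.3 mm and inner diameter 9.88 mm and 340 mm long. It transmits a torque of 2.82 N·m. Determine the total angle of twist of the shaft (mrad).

0.652 mrad

J = π(d_o⁴ − d_i⁴)/32 = π(0.0213⁴ − 0.00988⁴)/32 = 1.927×10^-8 m⁴.
θ = T·L/(G·J) = 2.820 × 0.340 / (76.3×10⁹ × 1.927×10^-8) = 6.520×10^-4 rad.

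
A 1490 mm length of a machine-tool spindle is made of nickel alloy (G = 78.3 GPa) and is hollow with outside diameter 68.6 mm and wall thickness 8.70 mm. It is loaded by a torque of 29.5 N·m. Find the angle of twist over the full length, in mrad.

0.374 mrad

J = π(d_o⁴ − d_i⁴)/32 = π(0.0686⁴ − 0.0512⁴)/32 = 1.500×10^-6 m⁴.
θ = T·L/(G·J) = 29.50 × 1.49 / (78.3×10⁹ × 1.500×10^-6) = 3.744×10^-4 rad.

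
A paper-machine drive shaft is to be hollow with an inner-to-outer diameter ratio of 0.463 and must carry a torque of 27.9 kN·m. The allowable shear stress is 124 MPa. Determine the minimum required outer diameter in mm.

106 mm

For a hollow shaft with d_i/d_o = 0.463: τ_max = 16T/(π d_o³ (1−k⁴)), so d_o = [16T/(π τ_allow (1−k⁴))]^(1/3) = [16·27900/(π·1.24×10^8·0.9540)]^(1/3) = 0.1063 m.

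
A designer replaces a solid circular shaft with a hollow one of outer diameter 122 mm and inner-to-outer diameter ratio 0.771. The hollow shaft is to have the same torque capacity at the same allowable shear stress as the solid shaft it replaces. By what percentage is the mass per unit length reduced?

Equal τ_max and T ⇒ the solid shaft needs d_s³ = d_o³(1−k⁴), so d_s = 122·(1−0.771⁴)^(1/3) = 105.5 mm.
Area ratio A_h/A_s = d_o²(1−k²)/d_s² = (1−k²)/(1−k⁴)^(2/3) = 0.5423.
Mass saving = 1 − 0.5423 = 45.8 %.

45.8 %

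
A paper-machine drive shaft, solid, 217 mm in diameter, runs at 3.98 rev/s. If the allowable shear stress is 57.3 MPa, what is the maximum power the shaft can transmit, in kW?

2870 kW

J = πd⁴/32 = π(0.217)⁴/32 = 2.177×10^-4 m⁴.
T_max = τ_allow·J/r = 5.73×10^7 × 2.177×10^-4 / 0.108 = 115000 N·m.
ω = 2π·3.98 = 25.01 rad/s, so P_max = T_max·ω = 2.875×10^6 W.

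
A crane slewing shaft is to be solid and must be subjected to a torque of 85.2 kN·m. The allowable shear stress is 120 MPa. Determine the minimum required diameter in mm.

153 mm

For a solid shaft τ_max = 16T/(πd³), so d = (16T/(π τ_allow))^(1/3) = (16·85200/(π·1.20×10^8))^(1/3) = 0.1535 m.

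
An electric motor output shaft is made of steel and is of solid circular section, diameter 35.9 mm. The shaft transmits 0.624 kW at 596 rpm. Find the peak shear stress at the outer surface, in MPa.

ω = 2π·596/60 = 62.41 rad/s, so T = P/ω = 0.624×10³ / 62.41 = 9.998 N·m.
J = πd⁴/32 = π(0.0359)⁴/32 = 1.631×10^-7 m⁴.
τ_max = T·r/J = 9.998 × 0.0180 / 1.631×10^-7 = 1.101×10^6 Pa.

1.10 MPa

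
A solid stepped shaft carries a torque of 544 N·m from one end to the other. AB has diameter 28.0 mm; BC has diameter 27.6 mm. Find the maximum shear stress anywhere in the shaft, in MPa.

132 MPa

Under the same torque, τ_max = 16T/(πd³) is largest where d is smallest — segment BC (d = 27.6 mm).
τ_max = 16·544.0/(π·(0.0276)³) = 1.318×10^8 Pa.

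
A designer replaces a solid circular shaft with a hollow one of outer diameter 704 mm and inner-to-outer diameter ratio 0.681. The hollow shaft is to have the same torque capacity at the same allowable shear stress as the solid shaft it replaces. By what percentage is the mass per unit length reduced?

37.0 %

Equal τ_max and T ⇒ the solid shaft needs d_s³ = d_o³(1−k⁴), so d_s = 704·(1−0.681⁴)^(1/3) = 649.4 mm.
Area ratio A_h/A_s = d_o²(1−k²)/d_s² = (1−k²)/(1−k⁴)^(2/3) = 0.6302.
Mass saving = 1 − 0.6302 = 37.0 %.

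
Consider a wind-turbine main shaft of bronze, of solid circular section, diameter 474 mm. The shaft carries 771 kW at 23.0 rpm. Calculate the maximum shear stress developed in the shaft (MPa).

ω = 2π·23.0/60 = 2.409 rad/s, so T = P/ω = 771×10³ / 2.409 = 320100 N·m.
J = πd⁴/32 = π(0.474)⁴/32 = 4.956×10^-3 m⁴.
τ_max = T·r/J = 320100 × 0.237 / 4.956×10^-3 = 1.531×10^7 Pa.

15.3 MPa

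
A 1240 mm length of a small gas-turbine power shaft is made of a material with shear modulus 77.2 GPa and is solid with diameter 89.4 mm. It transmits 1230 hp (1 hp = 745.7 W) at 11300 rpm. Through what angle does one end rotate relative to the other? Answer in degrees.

ω = 2π·11300/60 = 1183 rad/s, so T = P/ω = 1230×745.7 / 1183 = 775.1 N·m.
J = πd⁴/32 = π(0.0894)⁴/32 = 6.271×10^-6 m⁴.
θ = T·L/(G·J) = 775.1 × 1.24 / (77.2×10⁹ × 6.271×10^-6) = 1.985×10^-3 rad.

0.114°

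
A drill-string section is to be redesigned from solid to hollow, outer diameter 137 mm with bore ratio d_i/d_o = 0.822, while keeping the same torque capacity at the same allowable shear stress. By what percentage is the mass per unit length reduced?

Equal τ_max and T ⇒ the solid shaft needs d_s³ = d_o³(1−k⁴), so d_s = 137·(1−0.822⁴)^(1/3) = 111.8 mm.
Area ratio A_h/A_s = d_o²(1−k²)/d_s² = (1−k²)/(1−k⁴)^(2/3) = 0.4870.
Mass saving = 1 − 0.4870 = 51.3 %.

51.3 %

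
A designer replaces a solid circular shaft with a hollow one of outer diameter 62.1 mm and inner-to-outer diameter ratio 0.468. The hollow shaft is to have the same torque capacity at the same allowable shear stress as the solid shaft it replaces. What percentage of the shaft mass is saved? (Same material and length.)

Equal τ_max and T ⇒ the solid shaft needs d_s³ = d_o³(1−k⁴), so d_s = 62.1·(1−0.468⁴)^(1/3) = 61.09 mm.
Area ratio A_h/A_s = d_o²(1−k²)/d_s² = (1−k²)/(1−k⁴)^(2/3) = 0.8070.
Mass saving = 1 − 0.8070 = 19.3 %.

19.3 %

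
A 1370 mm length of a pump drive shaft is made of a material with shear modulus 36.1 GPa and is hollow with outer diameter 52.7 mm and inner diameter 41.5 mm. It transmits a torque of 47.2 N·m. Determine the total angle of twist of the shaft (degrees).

0.220°

J = π(d_o⁴ − d_i⁴)/32 = π(0.0527⁴ − 0.0415⁴)/32 = 4.661×10^-7 m⁴.
θ = T·L/(G·J) = 47.20 × 1.37 / (36.1×10⁹ × 4.661×10^-7) = 3.843×10^-3 rad.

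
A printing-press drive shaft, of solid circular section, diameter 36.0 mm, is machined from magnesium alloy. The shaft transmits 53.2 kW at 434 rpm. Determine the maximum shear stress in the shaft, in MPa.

128 MPa

ω = 2π·434/60 = 45.45 rad/s, so T = P/ω = 53.2×10³ / 45.45 = 1171 N·m.
J = πd⁴/32 = π(0.0360)⁴/32 = 1.649×10^-7 m⁴.
τ_max = T·r/J = 1171 × 0.0180 / 1.649×10^-7 = 1.278×10^8 Pa.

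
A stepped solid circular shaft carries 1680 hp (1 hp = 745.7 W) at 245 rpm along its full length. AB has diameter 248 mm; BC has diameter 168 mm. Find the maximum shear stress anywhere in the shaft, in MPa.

52.4 MPa

ω = 2π·245/60 = 25.66 rad/s, so T = P/ω = 1680×745.7 / 25.66 = 48830 N·m.
Under the same torque, τ_max = 16T/(πd³) is largest where d is smallest — segment BC (d = 168 mm).
τ_max = 16·48830/(π·(0.168)³) = 5.245×10^7 Pa.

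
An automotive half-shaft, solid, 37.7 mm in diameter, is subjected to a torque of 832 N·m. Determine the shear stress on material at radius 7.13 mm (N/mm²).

J = πd⁴/32 = π(0.0377)⁴/32 = 1.983×10^-7 m⁴.
Shear stress varies linearly with radius: τ = T·r/J = 832.0 × 0.00713 / 1.983×10^-7 = 2.991×10^7 Pa.

29.9 N/mm²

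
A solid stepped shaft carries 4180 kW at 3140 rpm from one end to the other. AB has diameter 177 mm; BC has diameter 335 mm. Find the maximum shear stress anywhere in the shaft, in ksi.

1.69 ksi

ω = 2π·3140/60 = 328.8 rad/s, so T = P/ω = 4180×10³ / 328.8 = 12710 N·m.
Under the same torque, τ_max = 16T/(πd³) is largest where d is smallest — segment AB (d = 177 mm).
τ_max = 16·12710/(π·(0.177)³) = 1.168×10^7 Pa.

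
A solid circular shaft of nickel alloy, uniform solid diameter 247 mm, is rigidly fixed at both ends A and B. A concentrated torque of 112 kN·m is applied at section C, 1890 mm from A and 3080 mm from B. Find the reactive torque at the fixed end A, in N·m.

With uniform GJ and both ends fixed, compatibility θ_AC = θ_CB gives T_A·a = T_B·b, together with T_A + T_B = T₀.
T_A = T₀·b/(a+b) = 112000·3080/4970 = 69410 N·m; T_B = 42590 N·m.

69400 N·m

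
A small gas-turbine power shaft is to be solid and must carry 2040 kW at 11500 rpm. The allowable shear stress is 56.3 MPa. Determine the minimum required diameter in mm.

ω = 2π·11500/60 = 1204 rad/s, so T = P/ω = 2040×10³ / 1204 = 1694 N·m.
For a solid shaft τ_max = 16T/(πd³), so d = (16T/(π τ_allow))^(1/3) = (16·1694/(π·5.63×10^7))^(1/3) = 0.05351 m.

53.5 mm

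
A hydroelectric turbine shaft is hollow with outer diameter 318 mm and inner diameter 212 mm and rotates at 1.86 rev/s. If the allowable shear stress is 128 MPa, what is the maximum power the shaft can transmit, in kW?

7580 kW

J = π(d_o⁴ − d_i⁴)/32 = π(0.318⁴ − 0.212⁴)/32 = 8.056×10^-4 m⁴.
T_max = τ_allow·J/r = 1.28×10^8 × 8.056×10^-4 / 0.159 = 648600 N·m.
ω = 2π·1.86 = 11.69 rad/s, so P_max = T_max·ω = 7.580×10^6 W.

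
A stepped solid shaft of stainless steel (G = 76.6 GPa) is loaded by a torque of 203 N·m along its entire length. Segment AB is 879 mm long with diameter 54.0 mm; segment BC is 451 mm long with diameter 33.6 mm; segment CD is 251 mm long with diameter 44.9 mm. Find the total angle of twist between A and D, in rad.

J_AB = π(0.0540)⁴/32 = 8.35×10^-7 m⁴; J_BC = π(0.0336)⁴/32 = 1.25×10^-7 m⁴; J_CD = π(0.0449)⁴/32 = 3.99×10^-7 m⁴.
θ = (T/G)·Σ L_i/J_i = (203.0/76.6×10⁹)·(0.879/8.35×10^-7 + 0.451/1.25×10^-7 + 0.251/3.99×10^-7) = 0.01401 rad.

0.0140 rad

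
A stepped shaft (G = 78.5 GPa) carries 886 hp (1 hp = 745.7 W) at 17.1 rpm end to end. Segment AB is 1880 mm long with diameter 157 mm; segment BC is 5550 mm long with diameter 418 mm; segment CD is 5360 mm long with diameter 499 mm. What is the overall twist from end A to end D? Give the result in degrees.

9.22°

ω = 2π·17.1/60 = 1.791 rad/s, so T = P/ω = 886×745.7 / 1.791 = 369000 N·m.
J_AB = π(0.157)⁴/32 = 5.96×10^-5 m⁴; J_BC = π(0.418)⁴/32 = 3.00×10^-3 m⁴; J_CD = π(0.499)⁴/32 = 6.09×10^-3 m⁴.
θ = (T/G)·Σ L_i/J_i = (369000/78.5×10⁹)·(1.88/5.96×10^-5 + 5.55/3.00×10^-3 + 5.36/6.09×10^-3) = 0.1610 rad.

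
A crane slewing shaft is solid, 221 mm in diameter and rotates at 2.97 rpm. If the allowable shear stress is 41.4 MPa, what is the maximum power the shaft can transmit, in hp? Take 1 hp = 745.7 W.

36.6 hp

J = πd⁴/32 = π(0.221)⁴/32 = 2.342×10^-4 m⁴.
T_max = τ_allow·J/r = 4.14×10^7 × 2.342×10^-4 / 0.111 = 87740 N·m.
ω = 2π·2.97/60 = 0.3110 rad/s, so P_max = T_max·ω = 2.729×10^4 W.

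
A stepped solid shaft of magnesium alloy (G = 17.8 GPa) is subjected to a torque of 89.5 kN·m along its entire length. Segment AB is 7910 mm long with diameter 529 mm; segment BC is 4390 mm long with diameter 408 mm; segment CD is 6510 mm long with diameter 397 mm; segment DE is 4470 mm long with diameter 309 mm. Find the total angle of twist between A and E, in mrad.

51.8 mrad

J_AB = π(0.529)⁴/32 = 7.69×10^-3 m⁴; J_BC = π(0.408)⁴/32 = 2.72×10^-3 m⁴; J_CD = π(0.397)⁴/32 = 2.44×10^-3 m⁴; J_DE = π(0.309)⁴/32 = 8.95×10^-4 m⁴.
θ = (T/G)·Σ L_i/J_i = (89500/17.8×10⁹)·(7.91/7.69×10^-3 + 4.39/2.72×10^-3 + 6.51/2.44×10^-3 + 4.47/8.95×10^-4) = 0.05182 rad.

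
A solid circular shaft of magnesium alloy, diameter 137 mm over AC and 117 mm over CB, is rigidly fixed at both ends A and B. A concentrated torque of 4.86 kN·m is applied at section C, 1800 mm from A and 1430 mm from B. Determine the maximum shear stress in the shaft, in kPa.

Compatibility: T_A·a/J_AC = T_B·b/J_CB with T_A + T_B = T₀.
J_AC = 3.46×10^-5 m⁴, J_CB = 1.84×10^-5 m⁴, so T_A = T₀·(J_AC/a)/((J_AC/a)+(J_CB/b)) = 2911 N·m, T_B = 1949 N·m.
τ in each portion: τ_AC = 5.77×10^6 Pa, τ_CB = 6.20×10^6 Pa; maximum is in CB.
τ_max = T_CB·r/J = 1949·0.0585/1.84×10^-5 = 6.198×10^6 Pa.

6200 kPa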